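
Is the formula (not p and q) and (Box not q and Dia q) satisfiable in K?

1. (not p and q) and (Box not q and Dia q), w0
2. not p and q, w0   [and-rule on 1]
3. Box not q and Dia q, w0   [and-rule on 1]
4. not p, w0   [and-rule on 2]
5. q, w0   [and-rule on 2]
6. Box not q, w0   [and-rule on 3]
7. Dia q, w0   [and-rule on 3]
8. q, w1   [Dia-rule on 7: fresh world w1, w0Rw1]
9. not q, w1   [Box-rule on 6 via w0Rw1]
Accessibility: w0Rw1
Branch closes: q and not q both at w1.
All branches of the tableau close; one closing branch shown above.

Unsatisfiable (every branch closes)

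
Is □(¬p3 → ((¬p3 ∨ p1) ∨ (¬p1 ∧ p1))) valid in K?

Tableau for the negation ¬□(¬p3 → ((¬p3 ∨ p1) ∨ (¬p1 ∧ p1))):
1. ¬□(¬p3 → ((¬p3 ∨ p1) ∨ (¬p1 ∧ p1))), 0
2. ¬(¬p3 → ((¬p3 ∨ p1) ∨ (¬p1 ∧ p1))), 1
3. ¬p3, 1
4. ¬((¬p3 ∨ p1) ∨ (¬p1 ∧ p1)), 1
5. ¬(¬p3 ∨ p1), 1
6. ¬(¬p1 ∧ p1), 1
7. p3, 1
8. ¬p1, 1
Accessibility: 0R1
Branch closes: p3 and ¬p3 both at 1.
Every branch of the negation's tableau closes; the branch above is one of them.

Yes, valid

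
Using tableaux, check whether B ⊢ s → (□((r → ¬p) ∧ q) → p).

Tableau for the negation ¬(s → (□((r → ¬p) ∧ q) → p)):
1. ¬(s → (□((r → ¬p) ∧ q) → p)), u
2. s, u
3. ¬(□((r → ¬p) ∧ q) → p), u
4. □((r → ¬p) ∧ q), u
5. ¬p, u
6. (r → ¬p) ∧ q, u
7. r → ¬p, u
8. q, u
Accessibility: uRu
The negation has an open branch (countermodel exists).

Not valid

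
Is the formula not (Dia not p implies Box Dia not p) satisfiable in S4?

Satisfiable (open branch found)

1. not (Dia not p implies Box Dia not p), 0
2. Dia not p, 0   [neg-implies-rule on 1]
3. not Box Dia not p, 0   [neg-implies-rule on 1]
4. not p, 1   [Dia-rule on 2: fresh world 1, 0R1]
5. not Dia not p, 2   [neg-Box-rule on 3: fresh world 2, 0R2]
6. p, 2   [neg-Dia-rule on 5 via 2R2]
Accessibility: 0R0, 0R1, 0R2, 1R1, 2R2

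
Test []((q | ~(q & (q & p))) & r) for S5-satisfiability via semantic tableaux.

Satisfiable

1. []((q | ~(q & (q & p))) & r), u
2. (q | ~(q & (q & p))) & r, u
3. q | ~(q & (q & p)), u
4. r, u
5. ~(q & (q & p)), u
6. ~(q & p), u
7. ~p, u
Accessibility: uRu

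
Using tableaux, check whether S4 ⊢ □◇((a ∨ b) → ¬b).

Invalid (countermodel exists)

Tableau for the negation ¬□◇((a ∨ b) → ¬b):
1. ¬□◇((a ∨ b) → ¬b), w0
2. ¬◇((a ∨ b) → ¬b), w1
3. ¬((a ∨ b) → ¬b), w1
4. a ∨ b, w1
5. b, w1
Accessibility: w0Rw0, w0Rw1, w1Rw1
The negation has an open branch (countermodel exists).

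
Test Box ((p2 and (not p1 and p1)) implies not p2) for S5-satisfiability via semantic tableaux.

1. Box ((p2 and (not p1 and p1)) implies not p2), w0
2. (p2 and (not p1 and p1)) implies not p2, w0   [Box-rule on 1 via w0Rw0]
3. not p2, w0   [implies-rule on 2 (branches; this branch)]
Accessibility: w0Rw0

Yes, satisfiable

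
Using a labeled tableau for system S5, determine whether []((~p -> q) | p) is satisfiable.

1. []((~p -> q) | p), u
2. (~p -> q) | p, u
3. p, u
Accessibility: uRu

Satisfiable (open branch found)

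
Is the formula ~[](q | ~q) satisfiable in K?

1. ~[](q | ~q), w0
2. ~(q | ~q), w1
3. ~q, w1
4. q, w1
Accessibility: w0Rw1
Branch closes: q and ~q both at w1.
Every branch closes; the branch above is one of them.

Unsatisfiable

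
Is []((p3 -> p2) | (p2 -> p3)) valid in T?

Yes, valid

Tableau for the negation ~[]((p3 -> p2) | (p2 -> p3)):
1. ~[]((p3 -> p2) | (p2 -> p3)), 0
2. ~((p3 -> p2) | (p2 -> p3)), 1
3. ~(p3 -> p2), 1
4. ~(p2 -> p3), 1
5. p3, 1
6. ~p2, 1
7. p2, 1
8. ~p3, 1
Accessibility: 0R0, 0R1, 1R1
Branch closes: p2 and ~p2 both at 1.
Every branch of the negation's tableau closes; the branch above is one of them.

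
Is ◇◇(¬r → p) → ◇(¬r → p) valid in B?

Tableau for the negation ¬(◇◇(¬r → p) → ◇(¬r → p)):
1. ¬(◇◇(¬r → p) → ◇(¬r → p)), w0
2. ◇◇(¬r → p), w0   [¬→-rule on 1]
3. ¬◇(¬r → p), w0   [¬→-rule on 1]
4. ¬(¬r → p), w0   [¬◇-rule on 3 via w0Rw0]
5. ¬r, w0   [¬→-rule on 4]
6. ¬p, w0   [¬→-rule on 4]
7. ◇(¬r → p), w1   [◇-rule on 2: fresh world w1, w0Rw1]
8. ¬(¬r → p), w1   [¬◇-rule on 3 via w0Rw1]
9. ¬r, w1   [¬→-rule on 8]
10. ¬p, w1   [¬→-rule on 8]
11. ¬r → p, w2   [◇-rule on 7: fresh world w2, w1Rw2]
12. p, w2   [→-rule on 11 (branches; this branch)]
Accessibility: w0Rw0, w0Rw1, w1Rw0, w1Rw1, w1Rw2, w2Rw1, w2Rw2
The negation has an open branch (countermodel exists).

No, not valid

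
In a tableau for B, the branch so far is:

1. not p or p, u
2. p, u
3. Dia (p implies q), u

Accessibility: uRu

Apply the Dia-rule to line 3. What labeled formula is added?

a fresh world v with uRv, and p implies q at v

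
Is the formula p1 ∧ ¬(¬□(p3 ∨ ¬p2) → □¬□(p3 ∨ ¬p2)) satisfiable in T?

1. p1 ∧ ¬(¬□(p3 ∨ ¬p2) → □¬□(p3 ∨ ¬p2)), 0
2. p1, 0
3. ¬(¬□(p3 ∨ ¬p2) → □¬□(p3 ∨ ¬p2)), 0
4. ¬□(p3 ∨ ¬p2), 0
5. ¬□¬□(p3 ∨ ¬p2), 0
6. ¬(p3 ∨ ¬p2), 1
7. ¬p3, 1
8. p2, 1
9. □(p3 ∨ ¬p2), 2
10. p3 ∨ ¬p2, 2
11. ¬p2, 2
Accessibility: 0R0, 0R1, 0R2, 1R1, 2R2

Satisfiable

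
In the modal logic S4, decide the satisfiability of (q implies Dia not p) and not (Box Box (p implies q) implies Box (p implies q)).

Unsatisfiable (every branch closes)

1. (q implies Dia not p) and not (Box Box (p implies q) implies Box (p implies q)), w0
2. q implies Dia not p, w0
3. not (Box Box (p implies q) implies Box (p implies q)), w0
4. Box Box (p implies q), w0
5. not Box (p implies q), w0
6. Box (p implies q), w0
7. p implies q, w0
8. Dia not p, w0
9. q, w0
10. not (p implies q), w1
11. p, w1
12. not q, w1
13. Box (p implies q), w1
14. p implies q, w1
15. q, w1
Accessibility: w0Rw0, w0Rw1, w1Rw1
Branch closes: q and not q both at w1.
(One branch shown.) All branches close.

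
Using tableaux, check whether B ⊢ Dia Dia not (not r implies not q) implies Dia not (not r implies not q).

Tableau for the negation not (Dia Dia not (not r implies not q) implies Dia not (not r implies not q)):
1. not (Dia Dia not (not r implies not q) implies Dia not (not r implies not q)), w0
2. Dia Dia not (not r implies not q), w0
3. not Dia not (not r implies not q), w0
4. not r implies not q, w0
5. not q, w0
6. Dia not (not r implies not q), w1
7. not r implies not q, w1
8. not q, w1
9. not (not r implies not q), w2
10. not r, w2
11. q, w2
Accessibility: w0Rw0, w0Rw1, w1Rw0, w1Rw1, w1Rw2, w2Rw1, w2Rw2
The negation has an open branch (countermodel exists).

Not valid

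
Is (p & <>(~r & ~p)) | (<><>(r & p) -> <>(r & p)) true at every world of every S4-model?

Valid in S4

Tableau for the negation ~((p & <>(~r & ~p)) | (<><>(r & p) -> <>(r & p))):
1. ~((p & <>(~r & ~p)) | (<><>(r & p) -> <>(r & p))), w0
2. ~(p & <>(~r & ~p)), w0
3. ~(<><>(r & p) -> <>(r & p)), w0
4. <><>(r & p), w0
5. ~<>(r & p), w0
6. ~(r & p), w0
7. ~<>(~r & ~p), w0
8. ~(~r & ~p), w0
9. ~p, w0
10. r, w0
11. <>(r & p), w1
12. ~(r & p), w1
13. ~(~r & ~p), w1
14. ~p, w1
15. r, w1
16. r & p, w2
17. r, w2
18. p, w2
19. ~(r & p), w2
20. ~(~r & ~p), w2
21. ~p, w2
Accessibility: w0Rw0, w0Rw1, w0Rw2, w1Rw1, w1Rw2, w2Rw2
Branch closes: p and ~p both at w2.
Every branch of the negation's tableau closes; the branch above is one of them.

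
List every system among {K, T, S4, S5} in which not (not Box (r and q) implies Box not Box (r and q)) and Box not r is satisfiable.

T-tableau for the formula:
1. not (not Box (r and q) implies Box not Box (r and q)) and Box not r, w0
2. not (not Box (r and q) implies Box not Box (r and q)), w0   [and-rule on 1]
3. Box not r, w0   [and-rule on 1]
4. not Box (r and q), w0   [neg-implies-rule on 2]
5. not Box not Box (r and q), w0   [neg-implies-rule on 2]
6. not r, w0   [Box-rule on 3 via w0Rw0]
7. not (r and q), w1   [neg-Box-rule on 4: fresh world w1, w0Rw1]
8. not r, w1   [Box-rule on 3 via w0Rw1]
9. not q, w1   [neg-and-rule on 7 (branches; this branch)]
10. Box (r and q), w2   [neg-Box-rule on 5: fresh world w2, w0Rw2]
11. not r, w2   [Box-rule on 3 via w0Rw2]
12. r and q, w2   [Box-rule on 10 via w2Rw2]
13. r, w2   [and-rule on 12]
14. q, w2   [and-rule on 12]
Accessibility: w0Rw0, w0Rw1, w0Rw2, w1Rw1, w2Rw2
Branch closes: r and not r both at w2.
Every branch closes (one shown): unsatisfiable in T, hence also in S4, S5 (every S4/S5-frame is a T-frame).
K-tableau for the formula:
1. not (not Box (r and q) implies Box not Box (r and q)) and Box not r, w0
2. not (not Box (r and q) implies Box not Box (r and q)), w0   [and-rule on 1]
3. Box not r, w0   [and-rule on 1]
4. not Box (r and q), w0   [neg-implies-rule on 2]
5. not Box not Box (r and q), w0   [neg-implies-rule on 2]
6. not (r and q), w1   [neg-Box-rule on 4: fresh world w1, w0Rw1]
7. not r, w1   [Box-rule on 3 via w0Rw1]
8. not q, w1   [neg-and-rule on 6 (branches; this branch)]
9. Box (r and q), w2   [neg-Box-rule on 5: fresh world w2, w0Rw2]
10. not r, w2   [Box-rule on 3 via w0Rw2]
Accessibility: w0Rw1, w0Rw2
Complete open branch: satisfiable in K.

K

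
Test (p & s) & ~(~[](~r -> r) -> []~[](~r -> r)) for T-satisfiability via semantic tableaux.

Yes, satisfiable

1. (p & s) & ~(~[](~r -> r) -> []~[](~r -> r)), w0
2. p & s, w0
3. ~(~[](~r -> r) -> []~[](~r -> r)), w0
4. p, w0
5. s, w0
6. ~[](~r -> r), w0
7. ~[]~[](~r -> r), w0
8. ~(~r -> r), w1
9. ~r, w1
10. [](~r -> r), w2
11. ~r -> r, w2
12. r, w2
Accessibility: w0Rw0, w0Rw1, w0Rw2, w1Rw1, w2Rw2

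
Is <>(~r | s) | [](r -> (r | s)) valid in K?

Yes, valid

Tableau for the negation ~(<>(~r | s) | [](r -> (r | s))):
1. ~(<>(~r | s) | [](r -> (r | s))), u
2. ~<>(~r | s), u
3. ~[](r -> (r | s)), u
4. ~(r -> (r | s)), v
5. r, v
6. ~(r | s), v
7. ~r, v
8. ~s, v
Accessibility: uRv
Branch closes: r and ~r both at v.
All branches of the negation close; one closing branch shown above.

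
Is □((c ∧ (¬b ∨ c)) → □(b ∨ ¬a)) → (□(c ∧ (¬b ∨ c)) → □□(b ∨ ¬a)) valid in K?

Tableau for the negation ¬(□((c ∧ (¬b ∨ c)) → □(b ∨ ¬a)) → (□(c ∧ (¬b ∨ c)) → □□(b ∨ ¬a))):
1. ¬(□((c ∧ (¬b ∨ c)) → □(b ∨ ¬a)) → (□(c ∧ (¬b ∨ c)) → □□(b ∨ ¬a))), 0
2. □((c ∧ (¬b ∨ c)) → □(b ∨ ¬a)), 0
3. ¬(□(c ∧ (¬b ∨ c)) → □□(b ∨ ¬a)), 0
4. □(c ∧ (¬b ∨ c)), 0
5. ¬□□(b ∨ ¬a), 0
6. ¬□(b ∨ ¬a), 1
7. (c ∧ (¬b ∨ c)) → □(b ∨ ¬a), 1
8. c ∧ (¬b ∨ c), 1
9. c, 1
10. ¬b ∨ c, 1
11. □(b ∨ ¬a), 1
12. ¬(b ∨ ¬a), 2
13. ¬b, 2
14. a, 2
15. b ∨ ¬a, 2
16. ¬a, 2
Accessibility: 0R1, 1R2
Branch closes: a and ¬a both at 2.
Every branch of the negation's tableau closes; the branch above is one of them.

Yes, valid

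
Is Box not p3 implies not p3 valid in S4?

Tableau for the negation not (Box not p3 implies not p3):
1. not (Box not p3 implies not p3), u
2. Box not p3, u
3. p3, u
4. not p3, u
Accessibility: uRu
Branch closes: p3 and not p3 both at u.
Every branch of the negation's tableau closes; the branch above is one of them.

Valid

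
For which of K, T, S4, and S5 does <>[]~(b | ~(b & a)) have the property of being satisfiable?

K

T-tableau for the formula:
1. <>[]~(b | ~(b & a)), u
2. []~(b | ~(b & a)), v
3. ~(b | ~(b & a)), v
4. ~b, v
5. b & a, v
6. b, v
7. a, v
Accessibility: uRu, uRv, vRv
Branch closes: b and ~b both at v.
Every branch closes (one shown): unsatisfiable in T, hence also in S4, S5 (every S4/S5-frame is a T-frame).
K-tableau for the formula:
1. <>[]~(b | ~(b & a)), u
2. []~(b | ~(b & a)), v
Accessibility: uRv
Complete open branch: satisfiable in K.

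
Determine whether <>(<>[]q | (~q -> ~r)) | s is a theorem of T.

Tableau for the negation ~(<>(<>[]q | (~q -> ~r)) | s):
1. ~(<>(<>[]q | (~q -> ~r)) | s), 0
2. ~<>(<>[]q | (~q -> ~r)), 0
3. ~s, 0
4. ~(<>[]q | (~q -> ~r)), 0
5. ~<>[]q, 0
6. ~(~q -> ~r), 0
7. ~q, 0
8. r, 0
9. ~[]q, 0
10. ~q, 1
11. ~(<>[]q | (~q -> ~r)), 1
12. ~<>[]q, 1
13. ~(~q -> ~r), 1
14. r, 1
15. ~[]q, 1
16. ~q, 2
17. ~[]q, 2
18. ~q, 3
Accessibility: 0R0, 0R1, 1R1, 1R2, 2R2, 2R3, 3R3
The negation has an open branch (countermodel exists).

No, not valid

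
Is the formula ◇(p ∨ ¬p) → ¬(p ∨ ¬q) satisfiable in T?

Satisfiable (open branch found)

1. ◇(p ∨ ¬p) → ¬(p ∨ ¬q), 0
2. ¬(p ∨ ¬q), 0   [→-rule on 1 (branches; this branch)]
3. ¬p, 0   [¬∨-rule on 2]
4. q, 0   [¬∨-rule on 2]
Accessibility: 0R0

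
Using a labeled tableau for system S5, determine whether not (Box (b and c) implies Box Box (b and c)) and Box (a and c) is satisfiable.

1. not (Box (b and c) implies Box Box (b and c)) and Box (a and c), 0
2. not (Box (b and c) implies Box Box (b and c)), 0
3. Box (a and c), 0
4. Box (b and c), 0
5. not Box Box (b and c), 0
6. a and c, 0
7. a, 0
8. c, 0
9. b and c, 0
10. b, 0
11. not Box (b and c), 1
12. a and c, 1
13. a, 1
14. c, 1
15. b and c, 1
16. b, 1
17. not (b and c), 2
18. a and c, 2
19. a, 2
20. c, 2
21. b and c, 2
22. b, 2
23. not c, 2
Accessibility: 0R0, 0R1, 0R2, 1R0, 1R1, 1R2, 2R0, 2R1, 2R2
Branch closes: c and not c both at 2.
All branches of the tableau close; one closing branch shown above.

No, unsatisfiable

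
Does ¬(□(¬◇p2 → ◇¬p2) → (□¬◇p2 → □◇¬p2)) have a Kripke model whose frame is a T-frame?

1. ¬(□(¬◇p2 → ◇¬p2) → (□¬◇p2 → □◇¬p2)), u
2. □(¬◇p2 → ◇¬p2), u
3. ¬(□¬◇p2 → □◇¬p2), u
4. □¬◇p2, u
5. ¬□◇¬p2, u
6. ¬◇p2 → ◇¬p2, u
7. ¬◇p2, u
8. ¬p2, u
9. ◇¬p2, u
10. ¬◇¬p2, v
11. ¬◇p2 → ◇¬p2, v
12. ¬◇p2, v
13. ¬p2, v
14. p2, v
Accessibility: uRu, uRv, vRv
Branch closes: p2 and ¬p2 both at v.
(One branch shown.) All branches close.

Unsatisfiable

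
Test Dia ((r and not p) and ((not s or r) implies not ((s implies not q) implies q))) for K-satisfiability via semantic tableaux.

Satisfiable

1. Dia ((r and not p) and ((not s or r) implies not ((s implies not q) implies q))), w0
2. (r and not p) and ((not s or r) implies not ((s implies not q) implies q)), w1
3. r and not p, w1
4. (not s or r) implies not ((s implies not q) implies q), w1
5. r, w1
6. not p, w1
7. not ((s implies not q) implies q), w1
8. s implies not q, w1
9. not q, w1
Accessibility: w0Rw1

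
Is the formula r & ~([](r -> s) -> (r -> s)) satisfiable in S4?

No, unsatisfiable

1. r & ~([](r -> s) -> (r -> s)), w0
2. r, w0
3. ~([](r -> s) -> (r -> s)), w0
4. [](r -> s), w0
5. ~(r -> s), w0
6. ~s, w0
7. r -> s, w0
8. s, w0
Accessibility: w0Rw0
Branch closes: s and ~s both at w0.
(One branch shown.) All branches close.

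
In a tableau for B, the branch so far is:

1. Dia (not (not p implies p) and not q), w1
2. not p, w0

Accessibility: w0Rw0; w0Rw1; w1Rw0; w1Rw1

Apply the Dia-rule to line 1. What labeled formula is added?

a fresh world w2 with w1Rw2, and not (not p implies p) and not q at w2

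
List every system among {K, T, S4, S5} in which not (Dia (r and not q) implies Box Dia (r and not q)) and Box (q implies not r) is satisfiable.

S5-tableau for the formula:
1. not (Dia (r and not q) implies Box Dia (r and not q)) and Box (q implies not r), u
2. not (Dia (r and not q) implies Box Dia (r and not q)), u   [and-rule on 1]
3. Box (q implies not r), u   [and-rule on 1]
4. Dia (r and not q), u   [neg-implies-rule on 2]
5. not Box Dia (r and not q), u   [neg-implies-rule on 2]
6. q implies not r, u   [Box-rule on 3 via uRu]
7. not r, u   [implies-rule on 6 (branches; this branch)]
8. r and not q, v   [Dia-rule on 4: fresh world v, uRv]
9. r, v   [and-rule on 8]
10. not q, v   [and-rule on 8]
11. q implies not r, v   [Box-rule on 3 via uRv]
12. not Dia (r and not q), w   [neg-Box-rule on 5: fresh world w, uRw]
13. q implies not r, w   [Box-rule on 3 via uRw]
14. not (r and not q), u   [neg-Dia-rule on 12 via wRu]
15. not (r and not q), v   [neg-Dia-rule on 12 via wRv]
16. not (r and not q), w   [neg-Dia-rule on 12 via wRw]
17. not r, w   [implies-rule on 13 (branches; this branch)]
18. q, u   [neg-and-rule on 14 (branches; this branch)]
19. q, v   [neg-and-rule on 15 (branches; this branch)]
Accessibility: uRu, uRv, uRw, vRu, vRv, vRw, wRu, wRv, wRw
Branch closes: q and not q both at v.
Every branch closes (one shown): unsatisfiable in S5.
S4-tableau for the formula:
1. not (Dia (r and not q) implies Box Dia (r and not q)) and Box (q implies not r), u
2. not (Dia (r and not q) implies Box Dia (r and not q)), u   [and-rule on 1]
3. Box (q implies not r), u   [and-rule on 1]
4. Dia (r and not q), u   [neg-implies-rule on 2]
5. not Box Dia (r and not q), u   [neg-implies-rule on 2]
6. q implies not r, u   [Box-rule on 3 via uRu]
7. not r, u   [implies-rule on 6 (branches; this branch)]
8. r and not q, v   [Dia-rule on 4: fresh world v, uRv]
9. r, v   [and-rule on 8]
10. not q, v   [and-rule on 8]
11. q implies not r, v   [Box-rule on 3 via uRv]
12. not Dia (r and not q), w   [neg-Box-rule on 5: fresh world w, uRw]
13. q implies not r, w   [Box-rule on 3 via uRw]
14. not (r and not q), w   [neg-Dia-rule on 12 via wRw]
15. not r, w   [implies-rule on 13 (branches; this branch)]
16. q, w   [neg-and-rule on 14 (branches; this branch)]
Accessibility: uRu, uRv, uRw, vRv, wRw
Complete open branch: satisfiable in S4, hence also in K, T (this S4-model is also a K-model and a T-model).

K, T, S4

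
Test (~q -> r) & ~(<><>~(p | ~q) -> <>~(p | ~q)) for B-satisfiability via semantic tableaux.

Yes, satisfiable

1. (~q -> r) & ~(<><>~(p | ~q) -> <>~(p | ~q)), u
2. ~q -> r, u
3. ~(<><>~(p | ~q) -> <>~(p | ~q)), u
4. <><>~(p | ~q), u
5. ~<>~(p | ~q), u
6. p | ~q, u
7. r, u
8. ~q, u
9. <>~(p | ~q), v
10. p | ~q, v
11. ~q, v
12. ~(p | ~q), w
13. ~p, w
14. q, w
Accessibility: uRu, uRv, vRu, vRv, vRw, wRv, wRw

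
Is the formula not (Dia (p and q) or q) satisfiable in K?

Satisfiable (open branch found)

1. not (Dia (p and q) or q), w0
2. not Dia (p and q), w0   [neg-or-rule on 1]
3. not q, w0   [neg-or-rule on 1]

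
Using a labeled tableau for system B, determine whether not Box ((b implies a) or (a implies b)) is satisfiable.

1. not Box ((b implies a) or (a implies b)), 0
2. not ((b implies a) or (a implies b)), 1
3. not (b implies a), 1
4. not (a implies b), 1
5. b, 1
6. not a, 1
7. a, 1
8. not b, 1
Accessibility: 0R0, 0R1, 1R0, 1R1
Branch closes: a and not a both at 1.
Every branch closes; the branch above is one of them.

Unsatisfiable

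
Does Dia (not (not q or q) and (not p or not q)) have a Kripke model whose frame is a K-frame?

No, unsatisfiable

1. Dia (not (not q or q) and (not p or not q)), u
2. not (not q or q) and (not p or not q), v
3. not (not q or q), v
4. not p or not q, v
5. q, v
6. not q, v
Accessibility: uRv
Branch closes: q and not q both at v.
All branches of the tableau close; one closing branch shown above.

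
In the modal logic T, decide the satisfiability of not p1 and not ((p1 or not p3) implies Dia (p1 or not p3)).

1. not p1 and not ((p1 or not p3) implies Dia (p1 or not p3)), w0
2. not p1, w0
3. not ((p1 or not p3) implies Dia (p1 or not p3)), w0
4. p1 or not p3, w0
5. not Dia (p1 or not p3), w0
6. not (p1 or not p3), w0
7. p3, w0
8. not p3, w0
Accessibility: w0Rw0
Branch closes: p3 and not p3 both at w0.
(One branch shown.) All branches close.

Unsatisfiable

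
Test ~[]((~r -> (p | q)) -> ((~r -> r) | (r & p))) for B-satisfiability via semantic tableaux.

1. ~[]((~r -> (p | q)) -> ((~r -> r) | (r & p))), u
2. ~((~r -> (p | q)) -> ((~r -> r) | (r & p))), v   [~[]-rule on 1: fresh world v, uRv]
3. ~r -> (p | q), v   [~->-rule on 2]
4. ~((~r -> r) | (r & p)), v   [~->-rule on 2]
5. ~(~r -> r), v   [~|-rule on 4]
6. ~(r & p), v   [~|-rule on 4]
7. ~r, v   [~->-rule on 5]
8. p | q, v   [->-rule on 3 (branches; this branch)]
9. ~p, v   [~&-rule on 6 (branches; this branch)]
10. q, v   [|-rule on 8 (branches; this branch)]
Accessibility: uRu, uRv, vRu, vRv

Yes, satisfiable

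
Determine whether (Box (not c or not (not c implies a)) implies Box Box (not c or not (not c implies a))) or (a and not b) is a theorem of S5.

Valid in S5

Tableau for the negation not ((Box (not c or not (not c implies a)) implies Box Box (not c or not (not c implies a))) or (a and not b)):
1. not ((Box (not c or not (not c implies a)) implies Box Box (not c or not (not c implies a))) or (a and not b)), 0
2. not (Box (not c or not (not c implies a)) implies Box Box (not c or not (not c implies a))), 0
3. not (a and not b), 0
4. Box (not c or not (not c implies a)), 0
5. not Box Box (not c or not (not c implies a)), 0
6. not c or not (not c implies a), 0
7. b, 0
8. not (not c implies a), 0
9. not c, 0
10. not a, 0
11. not Box (not c or not (not c implies a)), 1
12. not c or not (not c implies a), 1
13. not (not c implies a), 1
14. not c, 1
15. not a, 1
16. not (not c or not (not c implies a)), 2
17. c, 2
18. not c implies a, 2
19. not c or not (not c implies a), 2
20. a, 2
21. not (not c implies a), 2
22. not c, 2
23. not a, 2
Accessibility: 0R0, 0R1, 0R2, 1R0, 1R1, 1R2, 2R0, 2R1, 2R2
Branch closes: c and not c both at 2.
All branches of the negation close; one closing branch shown above.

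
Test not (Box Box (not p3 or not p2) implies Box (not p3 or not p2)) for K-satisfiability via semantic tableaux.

1. not (Box Box (not p3 or not p2) implies Box (not p3 or not p2)), w0
2. Box Box (not p3 or not p2), w0
3. not Box (not p3 or not p2), w0
4. not (not p3 or not p2), w1
5. p3, w1
6. p2, w1
7. Box (not p3 or not p2), w1
Accessibility: w0Rw1

Satisfiable (open branch found)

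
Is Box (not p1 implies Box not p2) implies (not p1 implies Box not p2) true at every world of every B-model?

Tableau for the negation not (Box (not p1 implies Box not p2) implies (not p1 implies Box not p2)):
1. not (Box (not p1 implies Box not p2) implies (not p1 implies Box not p2)), w0
2. Box (not p1 implies Box not p2), w0
3. not (not p1 implies Box not p2), w0
4. not p1, w0
5. not Box not p2, w0
6. not p1 implies Box not p2, w0
7. Box not p2, w0
8. not p2, w0
9. p2, w1
10. not p1 implies Box not p2, w1
11. not p2, w1
Accessibility: w0Rw0, w0Rw1, w1Rw0, w1Rw1
Branch closes: p2 and not p2 both at w1.
All branches of the negation close; one closing branch shown above.

Yes, valid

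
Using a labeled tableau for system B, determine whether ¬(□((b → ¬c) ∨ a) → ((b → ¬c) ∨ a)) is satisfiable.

1. ¬(□((b → ¬c) ∨ a) → ((b → ¬c) ∨ a)), w0
2. □((b → ¬c) ∨ a), w0
3. ¬((b → ¬c) ∨ a), w0
4. ¬(b → ¬c), w0
5. ¬a, w0
6. b, w0
7. c, w0
8. (b → ¬c) ∨ a, w0
9. b → ¬c, w0
10. ¬c, w0
Accessibility: w0Rw0
Branch closes: c and ¬c both at w0.
(One branch shown.) All branches close.

Unsatisfiable (every branch closes)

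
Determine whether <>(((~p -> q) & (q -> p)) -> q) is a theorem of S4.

No, not valid

Tableau for the negation ~<>(((~p -> q) & (q -> p)) -> q):
1. ~<>(((~p -> q) & (q -> p)) -> q), 0
2. ~(((~p -> q) & (q -> p)) -> q), 0   [~<>-rule on 1 via 0R0]
3. (~p -> q) & (q -> p), 0   [~->-rule on 2]
4. ~q, 0   [~->-rule on 2]
5. ~p -> q, 0   [&-rule on 3]
6. q -> p, 0   [&-rule on 3]
7. p, 0   [->-rule on 5 (branches; this branch)]
Accessibility: 0R0
The negation has an open branch (countermodel exists).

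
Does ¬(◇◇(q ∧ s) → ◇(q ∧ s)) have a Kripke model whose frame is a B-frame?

Satisfiable

1. ¬(◇◇(q ∧ s) → ◇(q ∧ s)), u
2. ◇◇(q ∧ s), u
3. ¬◇(q ∧ s), u
4. ¬(q ∧ s), u
5. ¬s, u
6. ◇(q ∧ s), v
7. ¬(q ∧ s), v
8. ¬s, v
9. q ∧ s, w
10. q, w
11. s, w
Accessibility: uRu, uRv, vRu, vRv, vRw, wRv, wRw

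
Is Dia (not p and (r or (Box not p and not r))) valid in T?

Tableau for the negation not Dia (not p and (r or (Box not p and not r))):
1. not Dia (not p and (r or (Box not p and not r))), w0
2. not (not p and (r or (Box not p and not r))), w0   [neg-Dia-rule on 1 via w0Rw0]
3. not (r or (Box not p and not r)), w0   [neg-and-rule on 2 (branches; this branch)]
4. not r, w0   [neg-or-rule on 3]
5. not (Box not p and not r), w0   [neg-or-rule on 3]
6. not Box not p, w0   [neg-and-rule on 5 (branches; this branch)]
7. p, w1   [neg-Box-rule on 6: fresh world w1, w0Rw1]
8. not (not p and (r or (Box not p and not r))), w1   [neg-Dia-rule on 1 via w0Rw1]
9. not (r or (Box not p and not r)), w1   [neg-and-rule on 8 (branches; this branch)]
10. not r, w1   [neg-or-rule on 9]
11. not (Box not p and not r), w1   [neg-or-rule on 9]
12. not Box not p, w1   [neg-and-rule on 11 (branches; this branch)]
13. p, w2   [neg-Box-rule on 12: fresh world w2, w1Rw2]
Accessibility: w0Rw0, w0Rw1, w1Rw1, w1Rw2, w2Rw2
The negation has an open branch (countermodel exists).

Not valid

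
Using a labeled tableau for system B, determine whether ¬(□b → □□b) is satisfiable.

1. ¬(□b → □□b), u
2. □b, u
3. ¬□□b, u
4. b, u
5. ¬□b, v
6. b, v
7. ¬b, w
Accessibility: uRu, uRv, vRu, vRv, vRw, wRv, wRw

Satisfiable (open branch found)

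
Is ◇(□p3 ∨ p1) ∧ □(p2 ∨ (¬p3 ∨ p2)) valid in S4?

Tableau for the negation ¬(◇(□p3 ∨ p1) ∧ □(p2 ∨ (¬p3 ∨ p2))):
1. ¬(◇(□p3 ∨ p1) ∧ □(p2 ∨ (¬p3 ∨ p2))), 0
2. ¬□(p2 ∨ (¬p3 ∨ p2)), 0   [¬∧-rule on 1 (branches; this branch)]
3. ¬(p2 ∨ (¬p3 ∨ p2)), 1   [¬□-rule on 2: fresh world 1, 0R1]
4. ¬p2, 1   [¬∨-rule on 3]
5. ¬(¬p3 ∨ p2), 1   [¬∨-rule on 3]
6. p3, 1   [¬∨-rule on 5]
Accessibility: 0R0, 0R1, 1R1
The negation has an open branch (countermodel exists).

Invalid (countermodel exists)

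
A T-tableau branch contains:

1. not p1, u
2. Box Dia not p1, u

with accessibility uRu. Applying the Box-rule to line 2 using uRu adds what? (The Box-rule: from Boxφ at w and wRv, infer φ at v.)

Dia not p1, u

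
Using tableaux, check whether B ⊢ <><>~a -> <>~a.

Tableau for the negation ~(<><>~a -> <>~a):
1. ~(<><>~a -> <>~a), 0
2. <><>~a, 0
3. ~<>~a, 0
4. a, 0
5. <>~a, 1
6. a, 1
7. ~a, 2
Accessibility: 0R0, 0R1, 1R0, 1R1, 1R2, 2R1, 2R2
The negation has an open branch (countermodel exists).

No, not valid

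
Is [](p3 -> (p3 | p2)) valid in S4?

Valid in S4

Tableau for the negation ~[](p3 -> (p3 | p2)):
1. ~[](p3 -> (p3 | p2)), w0
2. ~(p3 -> (p3 | p2)), w1
3. p3, w1
4. ~(p3 | p2), w1
5. ~p3, w1
6. ~p2, w1
Accessibility: w0Rw0, w0Rw1, w1Rw1
Branch closes: p3 and ~p3 both at w1.
All branches of the negation close; one closing branch shown above.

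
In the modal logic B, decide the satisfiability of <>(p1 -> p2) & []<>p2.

1. <>(p1 -> p2) & []<>p2, 0
2. <>(p1 -> p2), 0
3. []<>p2, 0
4. <>p2, 0
5. p1 -> p2, 1
6. <>p2, 1
7. p2, 1
8. p2, 2
9. <>p2, 2
10. p2, 3
11. p2, 4
Accessibility: 0R0, 0R1, 0R2, 1R0, 1R1, 1R3, 2R0, 2R2, 2R4, 3R1, 3R3, 4R2, 4R4

Yes, satisfiable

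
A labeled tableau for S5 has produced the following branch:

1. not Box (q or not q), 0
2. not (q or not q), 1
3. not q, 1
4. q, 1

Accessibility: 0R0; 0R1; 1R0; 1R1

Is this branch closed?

Closed

Both q and not q appear at 1.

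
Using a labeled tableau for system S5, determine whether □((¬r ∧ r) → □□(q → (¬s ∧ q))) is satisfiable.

1. □((¬r ∧ r) → □□(q → (¬s ∧ q))), w0
2. (¬r ∧ r) → □□(q → (¬s ∧ q)), w0
3. □□(q → (¬s ∧ q)), w0
4. □(q → (¬s ∧ q)), w0
5. q → (¬s ∧ q), w0
6. ¬s ∧ q, w0
7. ¬s, w0
8. q, w0
Accessibility: w0Rw0

Satisfiable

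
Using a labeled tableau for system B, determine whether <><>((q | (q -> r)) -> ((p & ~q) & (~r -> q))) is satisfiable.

1. <><>((q | (q -> r)) -> ((p & ~q) & (~r -> q))), 0
2. <>((q | (q -> r)) -> ((p & ~q) & (~r -> q))), 1
3. (q | (q -> r)) -> ((p & ~q) & (~r -> q)), 2
4. (p & ~q) & (~r -> q), 2
5. p & ~q, 2
6. ~r -> q, 2
7. p, 2
8. ~q, 2
9. r, 2
Accessibility: 0R0, 0R1, 1R0, 1R1, 1R2, 2R1, 2R2

Satisfiable (open branch found)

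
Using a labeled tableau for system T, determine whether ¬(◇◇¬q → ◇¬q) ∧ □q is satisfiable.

1. ¬(◇◇¬q → ◇¬q) ∧ □q, w0
2. ¬(◇◇¬q → ◇¬q), w0
3. □q, w0
4. ◇◇¬q, w0
5. ¬◇¬q, w0
6. q, w0
7. ◇¬q, w1
8. q, w1
9. ¬q, w2
Accessibility: w0Rw0, w0Rw1, w1Rw1, w1Rw2, w2Rw2

Satisfiable (open branch found)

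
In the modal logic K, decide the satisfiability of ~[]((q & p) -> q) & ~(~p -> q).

1. ~[]((q & p) -> q) & ~(~p -> q), u
2. ~[]((q & p) -> q), u   [&-rule on 1]
3. ~(~p -> q), u   [&-rule on 1]
4. ~p, u   [~->-rule on 3]
5. ~q, u   [~->-rule on 3]
6. ~((q & p) -> q), v   [~[]-rule on 2: fresh world v, uRv]
7. q & p, v   [~->-rule on 6]
8. ~q, v   [~->-rule on 6]
9. q, v   [&-rule on 7]
10. p, v   [&-rule on 7]
Accessibility: uRv
Branch closes: q and ~q both at v.
Every branch closes; the branch above is one of them.

Unsatisfiable (every branch closes)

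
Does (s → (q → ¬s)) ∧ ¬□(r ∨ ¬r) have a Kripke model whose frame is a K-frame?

1. (s → (q → ¬s)) ∧ ¬□(r ∨ ¬r), 0
2. s → (q → ¬s), 0
3. ¬□(r ∨ ¬r), 0
4. q → ¬s, 0
5. ¬s, 0
6. ¬(r ∨ ¬r), 1
7. ¬r, 1
8. r, 1
Accessibility: 0R1
Branch closes: r and ¬r both at 1.
Every branch closes; the branch above is one of them.

Unsatisfiable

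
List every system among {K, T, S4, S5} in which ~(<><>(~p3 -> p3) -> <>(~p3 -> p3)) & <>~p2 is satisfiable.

K, T

T-tableau for the formula:
1. ~(<><>(~p3 -> p3) -> <>(~p3 -> p3)) & <>~p2, w0
2. ~(<><>(~p3 -> p3) -> <>(~p3 -> p3)), w0
3. <>~p2, w0
4. <><>(~p3 -> p3), w0
5. ~<>(~p3 -> p3), w0
6. ~(~p3 -> p3), w0
7. ~p3, w0
8. ~p2, w1
9. ~(~p3 -> p3), w1
10. ~p3, w1
11. <>(~p3 -> p3), w2
12. ~(~p3 -> p3), w2
13. ~p3, w2
14. ~p3 -> p3, w3
15. p3, w3
Accessibility: w0Rw0, w0Rw1, w0Rw2, w1Rw1, w2Rw2, w2Rw3, w3Rw3
Complete open branch: satisfiable in T, hence also in K (this T-model is also a K-model).
S4-tableau for the formula:
1. ~(<><>(~p3 -> p3) -> <>(~p3 -> p3)) & <>~p2, w0
2. ~(<><>(~p3 -> p3) -> <>(~p3 -> p3)), w0
3. <>~p2, w0
4. <><>(~p3 -> p3), w0
5. ~<>(~p3 -> p3), w0
6. ~(~p3 -> p3), w0
7. ~p3, w0
8. ~p2, w1
9. ~(~p3 -> p3), w1
10. ~p3, w1
11. <>(~p3 -> p3), w2
12. ~(~p3 -> p3), w2
13. ~p3, w2
14. ~p3 -> p3, w3
15. ~(~p3 -> p3), w3
16. ~p3, w3
17. p3, w3
Accessibility: w0Rw0, w0Rw1, w0Rw2, w0Rw3, w1Rw1, w2Rw2, w2Rw3, w3Rw3
Branch closes: p3 and ~p3 both at w3.
Every branch closes (one shown): unsatisfiable in S4, hence also in S5 (every S5-frame is an S4-frame).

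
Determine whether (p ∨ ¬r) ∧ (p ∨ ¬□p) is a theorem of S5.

Invalid (countermodel exists)

Tableau for the negation ¬((p ∨ ¬r) ∧ (p ∨ ¬□p)):
1. ¬((p ∨ ¬r) ∧ (p ∨ ¬□p)), w0
2. ¬(p ∨ ¬r), w0
3. ¬p, w0
4. r, w0
Accessibility: w0Rw0
The negation has an open branch (countermodel exists).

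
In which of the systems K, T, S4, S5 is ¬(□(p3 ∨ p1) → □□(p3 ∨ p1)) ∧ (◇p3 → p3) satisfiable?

K, T

S4-tableau for the formula:
1. ¬(□(p3 ∨ p1) → □□(p3 ∨ p1)) ∧ (◇p3 → p3), u
2. ¬(□(p3 ∨ p1) → □□(p3 ∨ p1)), u   [∧-rule on 1]
3. ◇p3 → p3, u   [∧-rule on 1]
4. □(p3 ∨ p1), u   [¬→-rule on 2]
5. ¬□□(p3 ∨ p1), u   [¬→-rule on 2]
6. p3 ∨ p1, u   [□-rule on 4 via uRu]
7. ¬◇p3, u   [→-rule on 3 (branches; this branch)]
8. ¬p3, u   [¬◇-rule on 7 via uRu]
9. p1, u   [∨-rule on 6 (branches; this branch)]
10. ¬□(p3 ∨ p1), v   [¬□-rule on 5: fresh world v, uRv]
11. p3 ∨ p1, v   [□-rule on 4 via uRv]
12. ¬p3, v   [¬◇-rule on 7 via uRv]
13. p1, v   [∨-rule on 11 (branches; this branch)]
14. ¬(p3 ∨ p1), w   [¬□-rule on 10: fresh world w, vRw]
15. ¬p3, w   [¬∨-rule on 14]
16. ¬p1, w   [¬∨-rule on 14]
17. p3 ∨ p1, w   [□-rule on 4 via uRw]
18. p1, w   [∨-rule on 17 (branches; this branch)]
Accessibility: uRu, uRv, uRw, vRv, vRw, wRw
Branch closes: p1 and ¬p1 both at w.
Every branch closes (one shown): unsatisfiable in S4, hence also in S5 (every S5-frame is an S4-frame).
T-tableau for the formula:
1. ¬(□(p3 ∨ p1) → □□(p3 ∨ p1)) ∧ (◇p3 → p3), u
2. ¬(□(p3 ∨ p1) → □□(p3 ∨ p1)), u   [∧-rule on 1]
3. ◇p3 → p3, u   [∧-rule on 1]
4. □(p3 ∨ p1), u   [¬→-rule on 2]
5. ¬□□(p3 ∨ p1), u   [¬→-rule on 2]
6. p3 ∨ p1, u   [□-rule on 4 via uRu]
7. p3, u   [→-rule on 3 (branches; this branch)]
8. p1, u   [∨-rule on 6 (branches; this branch)]
9. ¬□(p3 ∨ p1), v   [¬□-rule on 5: fresh world v, uRv]
10. p3 ∨ p1, v   [□-rule on 4 via uRv]
11. p1, v   [∨-rule on 10 (branches; this branch)]
12. ¬(p3 ∨ p1), w   [¬□-rule on 9: fresh world w, vRw]
13. ¬p3, w   [¬∨-rule on 12]
14. ¬p1, w   [¬∨-rule on 12]
Accessibility: uRu, uRv, vRv, vRw, wRw
Complete open branch: satisfiable in T, hence also in K (this T-model is also a K-model).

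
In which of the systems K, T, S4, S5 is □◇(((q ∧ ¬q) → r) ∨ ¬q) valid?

T-tableau for the negation ¬□◇(((q ∧ ¬q) → r) ∨ ¬q):
1. ¬□◇(((q ∧ ¬q) → r) ∨ ¬q), w0
2. ¬◇(((q ∧ ¬q) → r) ∨ ¬q), w1
3. ¬(((q ∧ ¬q) → r) ∨ ¬q), w1
4. ¬((q ∧ ¬q) → r), w1
5. q, w1
6. q ∧ ¬q, w1
7. ¬r, w1
8. ¬q, w1
Accessibility: w0Rw0, w0Rw1, w1Rw1
Branch closes: q and ¬q both at w1.
Every branch closes (one shown): valid in T, hence also in S4, S5 (every theorem of T is a theorem of S4 and S5).
K-tableau for the negation ¬□◇(((q ∧ ¬q) → r) ∨ ¬q):
1. ¬□◇(((q ∧ ¬q) → r) ∨ ¬q), w0
2. ¬◇(((q ∧ ¬q) → r) ∨ ¬q), w1
Accessibility: w0Rw1
Complete open branch: countermodel on a K-frame, so not valid in K.

T, S4, S5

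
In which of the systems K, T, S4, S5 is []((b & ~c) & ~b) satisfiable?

T-tableau for the formula:
1. []((b & ~c) & ~b), 0
2. (b & ~c) & ~b, 0
3. b & ~c, 0
4. ~b, 0
5. b, 0
6. ~c, 0
Accessibility: 0R0
Branch closes: b and ~b both at 0.
Every branch closes (one shown): unsatisfiable in T, hence also in S4, S5 (every S4/S5-frame is a T-frame).
K-tableau for the formula:
1. []((b & ~c) & ~b), 0
Complete open branch: satisfiable in K.

K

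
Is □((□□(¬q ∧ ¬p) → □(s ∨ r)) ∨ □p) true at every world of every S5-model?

Not valid

Tableau for the negation ¬□((□□(¬q ∧ ¬p) → □(s ∨ r)) ∨ □p):
1. ¬□((□□(¬q ∧ ¬p) → □(s ∨ r)) ∨ □p), u
2. ¬((□□(¬q ∧ ¬p) → □(s ∨ r)) ∨ □p), v
3. ¬(□□(¬q ∧ ¬p) → □(s ∨ r)), v
4. ¬□p, v
5. □□(¬q ∧ ¬p), v
6. ¬□(s ∨ r), v
7. □(¬q ∧ ¬p), u
8. □(¬q ∧ ¬p), v
9. ¬q ∧ ¬p, u
10. ¬q, u
11. ¬p, u
12. ¬q ∧ ¬p, v
13. ¬q, v
14. ¬p, v
15. ¬p, w
16. □(¬q ∧ ¬p), w
17. ¬q ∧ ¬p, w
18. ¬q, w
19. ¬(s ∨ r), x
20. ¬s, x
21. ¬r, x
22. □(¬q ∧ ¬p), x
23. ¬q ∧ ¬p, x
24. ¬q, x
25. ¬p, x
Accessibility: uRu, uRv, uRw, uRx, vRu, vRv, vRw, vRx, wRu, wRv, wRw, wRx, xRu, xRv, xRw, xRx
The negation has an open branch (countermodel exists).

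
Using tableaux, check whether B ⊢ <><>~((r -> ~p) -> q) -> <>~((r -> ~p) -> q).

Tableau for the negation ~(<><>~((r -> ~p) -> q) -> <>~((r -> ~p) -> q)):
1. ~(<><>~((r -> ~p) -> q) -> <>~((r -> ~p) -> q)), u
2. <><>~((r -> ~p) -> q), u
3. ~<>~((r -> ~p) -> q), u
4. (r -> ~p) -> q, u
5. q, u
6. <>~((r -> ~p) -> q), v
7. (r -> ~p) -> q, v
8. q, v
9. ~((r -> ~p) -> q), w
10. r -> ~p, w
11. ~q, w
12. ~p, w
Accessibility: uRu, uRv, vRu, vRv, vRw, wRv, wRw
The negation has an open branch (countermodel exists).

Invalid (countermodel exists)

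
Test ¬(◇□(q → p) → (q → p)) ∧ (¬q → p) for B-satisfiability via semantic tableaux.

Unsatisfiable

1. ¬(◇□(q → p) → (q → p)) ∧ (¬q → p), 0
2. ¬(◇□(q → p) → (q → p)), 0
3. ¬q → p, 0
4. ◇□(q → p), 0
5. ¬(q → p), 0
6. q, 0
7. ¬p, 0
8. □(q → p), 1
9. q → p, 0
10. q → p, 1
11. p, 0
Accessibility: 0R0, 0R1, 1R0, 1R1
Branch closes: p and ¬p both at 0.
(One branch shown.) All branches close.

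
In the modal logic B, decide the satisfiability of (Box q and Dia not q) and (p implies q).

Unsatisfiable

1. (Box q and Dia not q) and (p implies q), 0
2. Box q and Dia not q, 0
3. p implies q, 0
4. Box q, 0
5. Dia not q, 0
6. q, 0
7. not q, 1
8. q, 1
Accessibility: 0R0, 0R1, 1R0, 1R1
Branch closes: q and not q both at 1.
All branches of the tableau close; one closing branch shown above.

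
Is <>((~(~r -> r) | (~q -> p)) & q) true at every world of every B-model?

No, not valid

Tableau for the negation ~<>((~(~r -> r) | (~q -> p)) & q):
1. ~<>((~(~r -> r) | (~q -> p)) & q), 0
2. ~((~(~r -> r) | (~q -> p)) & q), 0
3. ~q, 0
Accessibility: 0R0
The negation has an open branch (countermodel exists).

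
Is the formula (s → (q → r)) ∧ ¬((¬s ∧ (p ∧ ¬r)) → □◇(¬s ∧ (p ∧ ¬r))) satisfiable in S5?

1. (s → (q → r)) ∧ ¬((¬s ∧ (p ∧ ¬r)) → □◇(¬s ∧ (p ∧ ¬r))), u
2. s → (q → r), u   [∧-rule on 1]
3. ¬((¬s ∧ (p ∧ ¬r)) → □◇(¬s ∧ (p ∧ ¬r))), u   [∧-rule on 1]
4. ¬s ∧ (p ∧ ¬r), u   [¬→-rule on 3]
5. ¬□◇(¬s ∧ (p ∧ ¬r)), u   [¬→-rule on 3]
6. ¬s, u   [∧-rule on 4]
7. p ∧ ¬r, u   [∧-rule on 4]
8. p, u   [∧-rule on 7]
9. ¬r, u   [∧-rule on 7]
10. q → r, u   [→-rule on 2 (branches; this branch)]
11. ¬q, u   [→-rule on 10 (branches; this branch)]
12. ¬◇(¬s ∧ (p ∧ ¬r)), v   [¬□-rule on 5: fresh world v, uRv]
13. ¬(¬s ∧ (p ∧ ¬r)), u   [¬◇-rule on 12 via vRu]
14. ¬(¬s ∧ (p ∧ ¬r)), v   [¬◇-rule on 12 via vRv]
15. ¬(p ∧ ¬r), u   [¬∧-rule on 13 (branches; this branch)]
16. ¬(p ∧ ¬r), v   [¬∧-rule on 14 (branches; this branch)]
17. r, u   [¬∧-rule on 15 (branches; this branch)]
Accessibility: uRu, uRv, vRu, vRv
Branch closes: r and ¬r both at u.
All branches of the tableau close; one closing branch shown above.

No, unsatisfiable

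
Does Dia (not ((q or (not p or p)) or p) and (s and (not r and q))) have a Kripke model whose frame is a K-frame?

Unsatisfiable

1. Dia (not ((q or (not p or p)) or p) and (s and (not r and q))), w0
2. not ((q or (not p or p)) or p) and (s and (not r and q)), w1   [Dia-rule on 1: fresh world w1, w0Rw1]
3. not ((q or (not p or p)) or p), w1   [and-rule on 2]
4. s and (not r and q), w1   [and-rule on 2]
5. not (q or (not p or p)), w1   [neg-or-rule on 3]
6. not p, w1   [neg-or-rule on 3]
7. s, w1   [and-rule on 4]
8. not r and q, w1   [and-rule on 4]
9. not q, w1   [neg-or-rule on 5]
10. not (not p or p), w1   [neg-or-rule on 5]
11. not r, w1   [and-rule on 8]
12. q, w1   [and-rule on 8]
Accessibility: w0Rw1
Branch closes: q and not q both at w1.
All branches of the tableau close; one closing branch shown above.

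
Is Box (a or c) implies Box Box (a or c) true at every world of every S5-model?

Tableau for the negation not (Box (a or c) implies Box Box (a or c)):
1. not (Box (a or c) implies Box Box (a or c)), 0
2. Box (a or c), 0   [neg-implies-rule on 1]
3. not Box Box (a or c), 0   [neg-implies-rule on 1]
4. a or c, 0   [Box-rule on 2 via 0R0]
5. c, 0   [or-rule on 4 (branches; this branch)]
6. not Box (a or c), 1   [neg-Box-rule on 3: fresh world 1, 0R1]
7. a or c, 1   [Box-rule on 2 via 0R1]
8. c, 1   [or-rule on 7 (branches; this branch)]
9. not (a or c), 2   [neg-Box-rule on 6: fresh world 2, 1R2]
10. not a, 2   [neg-or-rule on 9]
11. not c, 2   [neg-or-rule on 9]
12. a or c, 2   [Box-rule on 2 via 0R2]
13. c, 2   [or-rule on 12 (branches; this branch)]
Accessibility: 0R0, 0R1, 0R2, 1R0, 1R1, 1R2, 2R0, 2R1, 2R2
Branch closes: c and not c both at 2.
All branches of the negation close; one closing branch shown above.

Valid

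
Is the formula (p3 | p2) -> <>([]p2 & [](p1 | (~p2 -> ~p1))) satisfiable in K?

1. (p3 | p2) -> <>([]p2 & [](p1 | (~p2 -> ~p1))), 0
2. <>([]p2 & [](p1 | (~p2 -> ~p1))), 0
3. []p2 & [](p1 | (~p2 -> ~p1)), 1
4. []p2, 1
5. [](p1 | (~p2 -> ~p1)), 1
Accessibility: 0R1

Satisfiable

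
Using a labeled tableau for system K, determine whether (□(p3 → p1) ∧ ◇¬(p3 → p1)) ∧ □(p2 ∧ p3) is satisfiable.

1. (□(p3 → p1) ∧ ◇¬(p3 → p1)) ∧ □(p2 ∧ p3), w0
2. □(p3 → p1) ∧ ◇¬(p3 → p1), w0
3. □(p2 ∧ p3), w0
4. □(p3 → p1), w0
5. ◇¬(p3 → p1), w0
6. ¬(p3 → p1), w1
7. p3, w1
8. ¬p1, w1
9. p2 ∧ p3, w1
10. p2, w1
11. p3 → p1, w1
12. p1, w1
Accessibility: w0Rw1
Branch closes: p1 and ¬p1 both at w1.
All branches of the tableau close; one closing branch shown above.

No, unsatisfiable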